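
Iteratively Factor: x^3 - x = (x + 1)*(x^2 - x) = x*(x + 1)*(x - 1)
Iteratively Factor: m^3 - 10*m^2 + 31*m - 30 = (m - 2)*(m^2 - 8*m + 15) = (m - 3)*(m - 2)*(m - 5)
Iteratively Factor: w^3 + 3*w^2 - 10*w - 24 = (w + 4)*(w^2 - w - 6) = (w - 3)*(w + 4)*(w + 2)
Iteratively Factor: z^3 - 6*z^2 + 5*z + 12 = (z - 3)*(z^2 - 3*z - 4) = (z - 3)*(z + 1)*(z - 4)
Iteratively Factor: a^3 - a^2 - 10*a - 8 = (a + 1)*(a^2 - 2*a - 8) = (a - 4)*(a + 1)*(a + 2)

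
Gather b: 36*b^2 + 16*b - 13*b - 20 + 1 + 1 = 36*b^2 + 3*b - 18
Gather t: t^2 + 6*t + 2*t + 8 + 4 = t^2 + 8*t + 12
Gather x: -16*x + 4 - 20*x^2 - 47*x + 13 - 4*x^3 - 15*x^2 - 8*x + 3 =-4*x^3 - 35*x^2 - 71*x + 20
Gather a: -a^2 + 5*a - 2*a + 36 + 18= -a^2 + 3*a + 54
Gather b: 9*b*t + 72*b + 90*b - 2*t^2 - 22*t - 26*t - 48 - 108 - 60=b*(9*t + 162) - 2*t^2 - 48*t - 216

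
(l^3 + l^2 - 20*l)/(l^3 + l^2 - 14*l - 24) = l*(l + 5)/(l^2 + 5*l + 6)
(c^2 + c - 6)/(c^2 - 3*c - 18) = (c - 2)/(c - 6)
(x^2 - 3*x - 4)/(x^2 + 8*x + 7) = (x - 4)/(x + 7)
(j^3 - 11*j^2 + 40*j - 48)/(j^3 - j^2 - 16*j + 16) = (j^2 - 7*j + 12)/(j^2 + 3*j - 4)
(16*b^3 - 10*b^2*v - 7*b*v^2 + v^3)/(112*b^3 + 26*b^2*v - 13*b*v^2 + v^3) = (-b + v)/(-7*b + v)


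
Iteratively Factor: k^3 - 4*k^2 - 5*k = (k - 5)*(k^2 + k) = (k - 5)*(k + 1)*(k)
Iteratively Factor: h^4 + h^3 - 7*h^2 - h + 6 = (h + 3)*(h^3 - 2*h^2 - h + 2) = (h - 1)*(h + 3)*(h^2 - h - 2) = (h - 1)*(h + 1)*(h + 3)*(h - 2)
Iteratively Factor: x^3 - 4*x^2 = (x)*(x^2 - 4*x) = x*(x - 4)*(x)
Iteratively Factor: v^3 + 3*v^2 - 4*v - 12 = (v + 2)*(v^2 + v - 6) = (v - 2)*(v + 2)*(v + 3)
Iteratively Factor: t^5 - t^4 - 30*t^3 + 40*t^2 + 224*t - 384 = (t - 4)*(t^4 + 3*t^3 - 18*t^2 - 32*t + 96) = (t - 4)*(t - 2)*(t^3 + 5*t^2 - 8*t - 48) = (t - 4)*(t - 2)*(t + 4)*(t^2 + t - 12) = (t - 4)*(t - 2)*(t + 4)^2*(t - 3)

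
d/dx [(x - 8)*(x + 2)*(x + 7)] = 3*x^2 + 2*x - 58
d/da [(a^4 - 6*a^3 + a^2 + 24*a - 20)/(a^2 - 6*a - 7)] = 2*(a^5 - 12*a^4 + 22*a^3 + 48*a^2 + 13*a - 144)/(a^4 - 12*a^3 + 22*a^2 + 84*a + 49)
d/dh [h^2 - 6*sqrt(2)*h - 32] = 2*h - 6*sqrt(2)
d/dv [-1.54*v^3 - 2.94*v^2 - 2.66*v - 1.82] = -4.62*v^2 - 5.88*v - 2.66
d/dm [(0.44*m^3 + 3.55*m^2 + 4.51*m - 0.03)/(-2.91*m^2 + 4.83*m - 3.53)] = (-1.2804*m^4 + 4.2504*m^3 + 25.611*m^2 - 25.2376*m - 15.7754)/(8.4681*m^4 - 28.1106*m^3 + 43.8735*m^2 - 34.0998*m + 12.4609)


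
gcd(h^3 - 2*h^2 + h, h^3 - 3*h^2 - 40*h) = h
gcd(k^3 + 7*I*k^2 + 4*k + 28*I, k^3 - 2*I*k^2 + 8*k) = k + 2*I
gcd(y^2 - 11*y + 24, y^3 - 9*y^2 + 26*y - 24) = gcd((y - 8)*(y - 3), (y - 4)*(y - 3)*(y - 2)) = y - 3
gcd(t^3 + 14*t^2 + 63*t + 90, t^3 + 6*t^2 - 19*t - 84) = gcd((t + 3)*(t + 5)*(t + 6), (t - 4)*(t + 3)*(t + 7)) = t + 3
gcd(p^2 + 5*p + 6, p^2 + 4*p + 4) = p + 2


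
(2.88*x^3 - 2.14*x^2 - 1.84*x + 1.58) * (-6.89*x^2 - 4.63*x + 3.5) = -19.8432*x^5 + 1.4102*x^4 + 32.6658*x^3 - 9.857*x^2 - 13.7554*x + 5.53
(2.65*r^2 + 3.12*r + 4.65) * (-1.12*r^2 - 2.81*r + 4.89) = -2.968*r^4 - 10.9409*r^3 - 1.0167*r^2 + 2.1903*r + 22.7385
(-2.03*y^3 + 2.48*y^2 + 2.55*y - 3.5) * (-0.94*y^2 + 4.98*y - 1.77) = 1.9082*y^5 - 12.4406*y^4 + 13.5465*y^3 + 11.5994*y^2 - 21.9435*y + 6.195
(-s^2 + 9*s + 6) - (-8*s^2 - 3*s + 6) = 7*s^2 + 12*s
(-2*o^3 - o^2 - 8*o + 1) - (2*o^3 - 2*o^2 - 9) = -4*o^3 + o^2 - 8*o + 10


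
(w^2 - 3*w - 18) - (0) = w^2 - 3*w - 18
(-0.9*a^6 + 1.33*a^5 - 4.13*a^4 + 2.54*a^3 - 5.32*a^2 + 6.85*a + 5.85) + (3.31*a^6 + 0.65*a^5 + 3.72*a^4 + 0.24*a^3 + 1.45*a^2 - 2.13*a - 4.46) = 2.41*a^6 + 1.98*a^5 - 0.41*a^4 + 2.78*a^3 - 3.87*a^2 + 4.72*a + 1.39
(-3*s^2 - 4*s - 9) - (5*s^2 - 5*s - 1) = -8*s^2 + s - 8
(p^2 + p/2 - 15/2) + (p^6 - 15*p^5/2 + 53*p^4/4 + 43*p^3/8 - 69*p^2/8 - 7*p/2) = p^6 - 15*p^5/2 + 53*p^4/4 + 43*p^3/8 - 61*p^2/8 - 3*p - 15/2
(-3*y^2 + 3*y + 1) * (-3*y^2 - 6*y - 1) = 9*y^4 + 9*y^3 - 18*y^2 - 9*y - 1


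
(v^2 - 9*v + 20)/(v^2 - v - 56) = (-v^2 + 9*v - 20)/(-v^2 + v + 56)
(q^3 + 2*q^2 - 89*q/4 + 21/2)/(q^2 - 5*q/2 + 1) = (q^2 + 5*q/2 - 21)/(q - 2)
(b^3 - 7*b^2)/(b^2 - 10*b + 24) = b^2*(b - 7)/(b^2 - 10*b + 24)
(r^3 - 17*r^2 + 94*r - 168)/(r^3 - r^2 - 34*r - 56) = (r^2 - 10*r + 24)/(r^2 + 6*r + 8)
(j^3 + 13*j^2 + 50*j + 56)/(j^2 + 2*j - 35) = (j^2 + 6*j + 8)/(j - 5)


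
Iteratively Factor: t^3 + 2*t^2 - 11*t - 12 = (t - 3)*(t^2 + 5*t + 4) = (t - 3)*(t + 4)*(t + 1)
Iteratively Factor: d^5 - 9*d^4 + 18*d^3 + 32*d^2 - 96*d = (d - 4)*(d^4 - 5*d^3 - 2*d^2 + 24*d) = (d - 4)^2*(d^3 - d^2 - 6*d) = (d - 4)^2*(d - 3)*(d^2 + 2*d) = d*(d - 4)^2*(d - 3)*(d + 2)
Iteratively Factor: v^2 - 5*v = (v)*(v - 5)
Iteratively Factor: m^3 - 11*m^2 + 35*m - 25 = (m - 1)*(m^2 - 10*m + 25) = (m - 5)*(m - 1)*(m - 5)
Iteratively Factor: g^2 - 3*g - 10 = (g + 2)*(g - 5)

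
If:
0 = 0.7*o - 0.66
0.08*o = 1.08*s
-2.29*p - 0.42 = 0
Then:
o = 0.94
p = -0.18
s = 0.07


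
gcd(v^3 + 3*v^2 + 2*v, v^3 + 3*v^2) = v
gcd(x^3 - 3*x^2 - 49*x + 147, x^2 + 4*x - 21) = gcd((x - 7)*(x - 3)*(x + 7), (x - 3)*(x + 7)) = x^2 + 4*x - 21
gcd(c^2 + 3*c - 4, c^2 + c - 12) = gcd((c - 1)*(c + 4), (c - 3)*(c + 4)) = c + 4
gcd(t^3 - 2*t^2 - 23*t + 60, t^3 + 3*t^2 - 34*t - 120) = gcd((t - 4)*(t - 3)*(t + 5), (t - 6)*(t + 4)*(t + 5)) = t + 5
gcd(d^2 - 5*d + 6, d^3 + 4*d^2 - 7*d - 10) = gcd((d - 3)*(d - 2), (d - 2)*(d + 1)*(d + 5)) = d - 2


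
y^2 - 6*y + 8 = (y - 4)*(y - 2)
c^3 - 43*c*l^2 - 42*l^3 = (c - 7*l)*(c + l)*(c + 6*l)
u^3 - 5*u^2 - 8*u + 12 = (u - 6)*(u - 1)*(u + 2)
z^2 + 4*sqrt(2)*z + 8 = (z + 2*sqrt(2))^2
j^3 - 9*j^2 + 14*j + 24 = (j - 6)*(j - 4)*(j + 1)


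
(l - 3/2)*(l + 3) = l^2 + 3*l/2 - 9/2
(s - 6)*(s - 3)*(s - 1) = s^3 - 10*s^2 + 27*s - 18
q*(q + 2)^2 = q^3 + 4*q^2 + 4*q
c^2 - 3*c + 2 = (c - 2)*(c - 1)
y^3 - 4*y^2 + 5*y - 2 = (y - 2)*(y - 1)^2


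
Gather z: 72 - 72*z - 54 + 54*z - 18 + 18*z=0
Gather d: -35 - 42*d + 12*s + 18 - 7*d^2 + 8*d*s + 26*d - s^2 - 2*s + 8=-7*d^2 + d*(8*s - 16) - s^2 + 10*s - 9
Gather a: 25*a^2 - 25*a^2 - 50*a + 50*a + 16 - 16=0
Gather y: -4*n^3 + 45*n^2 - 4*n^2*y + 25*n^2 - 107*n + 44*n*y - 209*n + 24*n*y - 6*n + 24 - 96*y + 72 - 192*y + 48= -4*n^3 + 70*n^2 - 322*n + y*(-4*n^2 + 68*n - 288) + 144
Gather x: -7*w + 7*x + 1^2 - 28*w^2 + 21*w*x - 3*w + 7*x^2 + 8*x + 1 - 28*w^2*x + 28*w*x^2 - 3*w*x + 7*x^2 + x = -28*w^2 - 10*w + x^2*(28*w + 14) + x*(-28*w^2 + 18*w + 16) + 2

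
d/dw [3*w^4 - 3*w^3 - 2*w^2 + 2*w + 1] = 12*w^3 - 9*w^2 - 4*w + 2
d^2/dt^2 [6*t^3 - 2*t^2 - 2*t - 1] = 36*t - 4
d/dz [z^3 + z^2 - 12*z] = 3*z^2 + 2*z - 12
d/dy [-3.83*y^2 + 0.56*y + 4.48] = 0.56 - 7.66*y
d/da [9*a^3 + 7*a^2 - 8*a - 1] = 27*a^2 + 14*a - 8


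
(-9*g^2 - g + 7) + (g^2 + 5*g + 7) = -8*g^2 + 4*g + 14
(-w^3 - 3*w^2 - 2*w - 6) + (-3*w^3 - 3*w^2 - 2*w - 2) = -4*w^3 - 6*w^2 - 4*w - 8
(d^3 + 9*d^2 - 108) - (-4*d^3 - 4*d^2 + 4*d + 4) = 5*d^3 + 13*d^2 - 4*d - 112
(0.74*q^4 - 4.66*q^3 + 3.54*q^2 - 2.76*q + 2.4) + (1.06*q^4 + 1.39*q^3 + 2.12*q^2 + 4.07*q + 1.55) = 1.8*q^4 - 3.27*q^3 + 5.66*q^2 + 1.31*q + 3.95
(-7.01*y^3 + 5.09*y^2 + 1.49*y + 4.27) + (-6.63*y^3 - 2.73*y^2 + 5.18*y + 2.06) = -13.64*y^3 + 2.36*y^2 + 6.67*y + 6.33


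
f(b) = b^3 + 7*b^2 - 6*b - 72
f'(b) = 3*b^2 + 14*b - 6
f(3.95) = 75.15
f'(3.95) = 96.11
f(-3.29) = -12.10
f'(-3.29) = -19.59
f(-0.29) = -69.70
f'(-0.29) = -9.81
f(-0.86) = -62.30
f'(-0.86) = -15.82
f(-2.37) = -31.77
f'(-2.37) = -22.33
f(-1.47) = -51.23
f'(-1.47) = -20.10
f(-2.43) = -30.43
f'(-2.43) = -22.31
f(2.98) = -1.25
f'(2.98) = 62.36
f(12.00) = 2592.00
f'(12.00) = 594.00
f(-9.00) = -180.00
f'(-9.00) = 111.00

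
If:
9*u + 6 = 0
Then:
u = -2/3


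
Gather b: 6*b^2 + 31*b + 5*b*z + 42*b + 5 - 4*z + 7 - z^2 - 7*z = 6*b^2 + b*(5*z + 73) - z^2 - 11*z + 12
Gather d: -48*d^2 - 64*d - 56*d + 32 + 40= -48*d^2 - 120*d + 72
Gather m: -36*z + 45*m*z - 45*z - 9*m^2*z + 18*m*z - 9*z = -9*m^2*z + 63*m*z - 90*z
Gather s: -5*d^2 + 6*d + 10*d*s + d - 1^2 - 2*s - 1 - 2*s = -5*d^2 + 7*d + s*(10*d - 4) - 2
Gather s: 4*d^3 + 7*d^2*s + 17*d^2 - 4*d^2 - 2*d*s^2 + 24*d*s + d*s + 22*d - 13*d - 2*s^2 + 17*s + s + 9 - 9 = 4*d^3 + 13*d^2 + 9*d + s^2*(-2*d - 2) + s*(7*d^2 + 25*d + 18)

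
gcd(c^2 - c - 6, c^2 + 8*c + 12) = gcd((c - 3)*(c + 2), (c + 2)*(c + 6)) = c + 2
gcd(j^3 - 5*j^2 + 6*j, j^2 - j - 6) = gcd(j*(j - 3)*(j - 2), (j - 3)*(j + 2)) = j - 3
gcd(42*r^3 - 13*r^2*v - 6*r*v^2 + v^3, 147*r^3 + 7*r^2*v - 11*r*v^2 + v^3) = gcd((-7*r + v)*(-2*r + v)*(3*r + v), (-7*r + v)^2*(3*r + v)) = 21*r^2 + 4*r*v - v^2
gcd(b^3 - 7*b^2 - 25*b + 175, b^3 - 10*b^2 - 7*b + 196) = b - 7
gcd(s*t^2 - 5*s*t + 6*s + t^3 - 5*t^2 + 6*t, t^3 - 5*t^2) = 1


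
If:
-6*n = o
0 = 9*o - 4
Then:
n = -2/27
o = 4/9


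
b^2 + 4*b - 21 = (b - 3)*(b + 7)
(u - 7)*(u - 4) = u^2 - 11*u + 28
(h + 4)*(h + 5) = h^2 + 9*h + 20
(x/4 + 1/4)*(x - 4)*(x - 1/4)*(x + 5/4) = x^4/4 - x^3/2 - 117*x^2/64 - 49*x/64 + 5/16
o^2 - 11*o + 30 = (o - 6)*(o - 5)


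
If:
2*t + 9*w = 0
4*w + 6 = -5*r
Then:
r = -4*w/5 - 6/5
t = -9*w/2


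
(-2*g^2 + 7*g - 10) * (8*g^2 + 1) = -16*g^4 + 56*g^3 - 82*g^2 + 7*g - 10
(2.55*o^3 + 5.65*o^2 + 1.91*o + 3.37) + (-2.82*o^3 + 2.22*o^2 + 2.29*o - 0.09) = -0.27*o^3 + 7.87*o^2 + 4.2*o + 3.28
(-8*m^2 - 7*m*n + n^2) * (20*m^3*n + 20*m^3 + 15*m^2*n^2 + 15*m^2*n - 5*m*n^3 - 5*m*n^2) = -160*m^5*n - 160*m^5 - 260*m^4*n^2 - 260*m^4*n - 45*m^3*n^3 - 45*m^3*n^2 + 50*m^2*n^4 + 50*m^2*n^3 - 5*m*n^5 - 5*m*n^4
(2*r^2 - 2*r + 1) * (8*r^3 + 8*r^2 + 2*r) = 16*r^5 - 4*r^3 + 4*r^2 + 2*r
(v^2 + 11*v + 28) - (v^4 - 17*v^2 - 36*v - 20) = -v^4 + 18*v^2 + 47*v + 48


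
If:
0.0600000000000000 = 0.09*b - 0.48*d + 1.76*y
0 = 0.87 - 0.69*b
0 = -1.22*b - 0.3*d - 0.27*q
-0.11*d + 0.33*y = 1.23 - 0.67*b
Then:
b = 1.26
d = -19.76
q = 16.26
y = -5.42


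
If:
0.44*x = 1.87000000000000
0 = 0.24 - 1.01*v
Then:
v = 0.24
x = 4.25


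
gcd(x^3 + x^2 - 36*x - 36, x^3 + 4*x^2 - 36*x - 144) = x^2 - 36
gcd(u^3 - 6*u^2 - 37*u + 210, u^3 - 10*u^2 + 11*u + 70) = u^2 - 12*u + 35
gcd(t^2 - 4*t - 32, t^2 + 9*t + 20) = t + 4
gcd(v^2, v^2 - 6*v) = v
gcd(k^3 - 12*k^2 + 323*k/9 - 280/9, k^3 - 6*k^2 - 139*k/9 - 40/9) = k - 8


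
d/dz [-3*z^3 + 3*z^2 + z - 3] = -9*z^2 + 6*z + 1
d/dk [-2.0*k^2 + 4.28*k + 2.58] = 4.28 - 4.0*k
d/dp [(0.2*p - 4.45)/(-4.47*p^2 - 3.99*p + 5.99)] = (0.894*p^2 - 39.783*p - 16.5575)/(19.9809*p^4 + 35.6706*p^3 - 37.6305*p^2 - 47.8002*p + 35.8801)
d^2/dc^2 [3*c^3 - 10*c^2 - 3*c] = 18*c - 20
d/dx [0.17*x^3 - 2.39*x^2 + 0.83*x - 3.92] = 0.51*x^2 - 4.78*x + 0.83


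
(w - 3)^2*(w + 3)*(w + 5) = w^4 + 2*w^3 - 24*w^2 - 18*w + 135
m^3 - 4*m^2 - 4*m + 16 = (m - 4)*(m - 2)*(m + 2)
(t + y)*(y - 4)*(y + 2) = t*y^2 - 2*t*y - 8*t + y^3 - 2*y^2 - 8*y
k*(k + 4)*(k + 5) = k^3 + 9*k^2 + 20*k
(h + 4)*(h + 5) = h^2 + 9*h + 20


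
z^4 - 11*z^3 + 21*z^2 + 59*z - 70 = (z - 7)*(z - 5)*(z - 1)*(z + 2)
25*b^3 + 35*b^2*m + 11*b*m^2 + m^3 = (b + m)*(5*b + m)^2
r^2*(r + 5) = r^3 + 5*r^2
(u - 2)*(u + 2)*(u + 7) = u^3 + 7*u^2 - 4*u - 28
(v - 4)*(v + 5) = v^2 + v - 20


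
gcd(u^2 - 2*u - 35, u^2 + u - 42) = 1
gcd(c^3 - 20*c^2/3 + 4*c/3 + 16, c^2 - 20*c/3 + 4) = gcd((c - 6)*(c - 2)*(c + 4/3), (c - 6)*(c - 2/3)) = c - 6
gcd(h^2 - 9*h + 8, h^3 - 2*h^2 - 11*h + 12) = h - 1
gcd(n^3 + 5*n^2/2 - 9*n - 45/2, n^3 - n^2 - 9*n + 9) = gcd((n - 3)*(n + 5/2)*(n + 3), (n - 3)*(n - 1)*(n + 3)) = n^2 - 9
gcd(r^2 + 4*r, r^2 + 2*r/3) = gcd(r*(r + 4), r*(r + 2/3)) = r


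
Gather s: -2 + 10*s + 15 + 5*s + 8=15*s + 21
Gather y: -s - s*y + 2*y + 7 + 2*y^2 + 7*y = -s + 2*y^2 + y*(9 - s) + 7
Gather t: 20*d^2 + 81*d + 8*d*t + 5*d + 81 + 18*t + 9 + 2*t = 20*d^2 + 86*d + t*(8*d + 20) + 90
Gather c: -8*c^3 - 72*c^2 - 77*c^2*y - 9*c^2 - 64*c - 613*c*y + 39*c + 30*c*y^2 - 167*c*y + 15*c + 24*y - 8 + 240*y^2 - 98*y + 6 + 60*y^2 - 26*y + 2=-8*c^3 + c^2*(-77*y - 81) + c*(30*y^2 - 780*y - 10) + 300*y^2 - 100*y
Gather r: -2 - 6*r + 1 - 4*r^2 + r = -4*r^2 - 5*r - 1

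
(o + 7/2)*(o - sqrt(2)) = o^2 - sqrt(2)*o + 7*o/2 - 7*sqrt(2)/2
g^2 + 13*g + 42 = (g + 6)*(g + 7)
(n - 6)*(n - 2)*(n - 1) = n^3 - 9*n^2 + 20*n - 12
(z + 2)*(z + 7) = z^2 + 9*z + 14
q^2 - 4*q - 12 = (q - 6)*(q + 2)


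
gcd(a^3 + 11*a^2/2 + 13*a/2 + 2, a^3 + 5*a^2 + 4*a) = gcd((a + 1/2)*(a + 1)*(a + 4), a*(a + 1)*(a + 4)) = a^2 + 5*a + 4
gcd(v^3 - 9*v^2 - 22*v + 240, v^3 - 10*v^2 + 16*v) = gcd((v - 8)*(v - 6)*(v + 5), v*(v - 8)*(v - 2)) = v - 8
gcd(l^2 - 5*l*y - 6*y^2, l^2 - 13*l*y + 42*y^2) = -l + 6*y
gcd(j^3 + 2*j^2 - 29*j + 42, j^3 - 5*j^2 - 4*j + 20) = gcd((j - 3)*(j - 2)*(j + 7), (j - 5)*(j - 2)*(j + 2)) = j - 2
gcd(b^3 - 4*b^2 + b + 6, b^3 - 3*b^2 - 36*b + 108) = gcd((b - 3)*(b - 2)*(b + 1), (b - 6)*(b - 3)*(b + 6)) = b - 3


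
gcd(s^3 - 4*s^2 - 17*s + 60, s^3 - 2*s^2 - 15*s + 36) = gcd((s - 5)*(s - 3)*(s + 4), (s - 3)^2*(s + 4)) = s^2 + s - 12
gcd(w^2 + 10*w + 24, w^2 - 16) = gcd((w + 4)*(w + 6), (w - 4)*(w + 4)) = w + 4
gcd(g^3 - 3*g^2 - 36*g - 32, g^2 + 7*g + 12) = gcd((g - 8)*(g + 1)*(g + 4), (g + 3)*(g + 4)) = g + 4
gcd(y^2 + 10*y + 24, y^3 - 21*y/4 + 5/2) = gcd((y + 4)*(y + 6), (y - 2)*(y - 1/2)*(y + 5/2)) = 1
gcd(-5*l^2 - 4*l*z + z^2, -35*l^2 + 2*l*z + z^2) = -5*l + z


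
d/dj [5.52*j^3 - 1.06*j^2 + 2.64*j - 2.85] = 16.56*j^2 - 2.12*j + 2.64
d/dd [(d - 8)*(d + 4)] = 2*d - 4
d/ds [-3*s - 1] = -3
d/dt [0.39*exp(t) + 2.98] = 0.39*exp(t)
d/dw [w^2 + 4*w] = 2*w + 4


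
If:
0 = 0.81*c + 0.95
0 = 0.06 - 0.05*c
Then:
No Solution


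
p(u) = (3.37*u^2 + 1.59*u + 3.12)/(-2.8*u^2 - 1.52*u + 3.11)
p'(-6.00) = -0.03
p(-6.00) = -1.30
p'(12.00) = 0.00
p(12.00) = -1.21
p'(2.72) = 0.23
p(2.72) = -1.49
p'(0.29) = 3.51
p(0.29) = 1.59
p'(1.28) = 4.93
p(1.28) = -3.12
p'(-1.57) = -26.48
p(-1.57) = -6.35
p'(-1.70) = -10.01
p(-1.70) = -4.24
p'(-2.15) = -1.76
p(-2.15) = -2.33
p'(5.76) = 0.02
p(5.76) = -1.26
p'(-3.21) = -0.28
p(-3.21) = -1.57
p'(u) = (5.6*u + 1.52)*(3.37*u^2 + 1.59*u + 3.12)/(-2.8*u^2 - 1.52*u + 3.11)^2 + (6.74*u + 1.59)/(-2.8*u^2 - 1.52*u + 3.11)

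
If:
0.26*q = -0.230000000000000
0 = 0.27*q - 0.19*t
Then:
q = -0.88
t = -1.26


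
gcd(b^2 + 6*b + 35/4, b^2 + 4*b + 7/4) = b + 7/2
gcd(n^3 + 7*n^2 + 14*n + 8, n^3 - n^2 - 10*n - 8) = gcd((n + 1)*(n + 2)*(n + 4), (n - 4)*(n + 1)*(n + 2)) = n^2 + 3*n + 2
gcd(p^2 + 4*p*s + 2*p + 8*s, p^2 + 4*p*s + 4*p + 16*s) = p + 4*s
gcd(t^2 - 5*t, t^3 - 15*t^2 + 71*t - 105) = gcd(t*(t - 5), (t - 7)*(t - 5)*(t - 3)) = t - 5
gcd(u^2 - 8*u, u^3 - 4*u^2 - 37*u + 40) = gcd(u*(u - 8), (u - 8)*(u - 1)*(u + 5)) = u - 8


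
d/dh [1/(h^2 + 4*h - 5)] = 2*(-h - 2)/(h^2 + 4*h - 5)^2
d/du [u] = 1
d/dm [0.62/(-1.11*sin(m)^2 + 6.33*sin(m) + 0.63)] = (1.3764*sin(m) - 3.9246)*cos(m)/(-1.11*sin(m)^2 + 6.33*sin(m) + 0.63)^2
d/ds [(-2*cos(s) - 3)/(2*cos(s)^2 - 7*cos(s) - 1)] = (-4*cos(s)^2 - 12*cos(s) + 19)*sin(s)/(7*cos(s) - cos(2*s))^2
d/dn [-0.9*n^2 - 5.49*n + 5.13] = -1.8*n - 5.49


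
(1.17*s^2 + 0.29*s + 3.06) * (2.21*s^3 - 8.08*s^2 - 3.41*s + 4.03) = 2.5857*s^5 - 8.8127*s^4 + 0.4297*s^3 - 20.9986*s^2 - 9.2659*s + 12.3318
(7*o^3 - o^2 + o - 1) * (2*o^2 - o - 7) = 14*o^5 - 9*o^4 - 46*o^3 + 4*o^2 - 6*o + 7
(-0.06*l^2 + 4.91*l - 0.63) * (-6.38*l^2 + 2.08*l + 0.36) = 0.3828*l^4 - 31.4506*l^3 + 14.2106*l^2 + 0.4572*l - 0.2268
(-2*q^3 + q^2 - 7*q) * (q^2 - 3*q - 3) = -2*q^5 + 7*q^4 - 4*q^3 + 18*q^2 + 21*q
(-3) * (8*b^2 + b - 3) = -24*b^2 - 3*b + 9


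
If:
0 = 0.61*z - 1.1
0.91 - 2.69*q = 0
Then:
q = 0.34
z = 1.80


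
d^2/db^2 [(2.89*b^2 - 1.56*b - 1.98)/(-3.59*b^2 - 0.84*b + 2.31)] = (57.64104*b^3 + 9.31174199999998*b^2 + 113.446872*b + 10.84545)/(46.268279*b^6 + 32.478012*b^5 - 81.715221*b^4 - 41.203512*b^3 + 52.579989*b^2 + 13.446972*b - 12.326391)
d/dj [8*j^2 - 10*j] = 16*j - 10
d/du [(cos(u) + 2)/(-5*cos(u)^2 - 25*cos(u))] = -(sin(u) + 10*sin(u)/cos(u)^2 + 4*tan(u))/(5*(cos(u) + 5)^2)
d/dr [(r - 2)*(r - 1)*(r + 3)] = 3*r^2 - 7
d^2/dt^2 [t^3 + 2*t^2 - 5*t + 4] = 6*t + 4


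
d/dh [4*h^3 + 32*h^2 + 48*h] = 12*h^2 + 64*h + 48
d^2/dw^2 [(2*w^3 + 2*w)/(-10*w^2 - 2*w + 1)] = 4*(-114*w^3 + 6*w^2 - 33*w - 2)/(1000*w^6 + 600*w^5 - 180*w^4 - 112*w^3 + 18*w^2 + 6*w - 1)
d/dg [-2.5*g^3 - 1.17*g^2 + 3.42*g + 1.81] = -7.5*g^2 - 2.34*g + 3.42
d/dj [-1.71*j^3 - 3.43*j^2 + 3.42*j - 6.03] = -5.13*j^2 - 6.86*j + 3.42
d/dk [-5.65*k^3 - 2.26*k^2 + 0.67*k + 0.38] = -16.95*k^2 - 4.52*k + 0.67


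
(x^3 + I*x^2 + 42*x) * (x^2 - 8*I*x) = x^5 - 7*I*x^4 + 50*x^3 - 336*I*x^2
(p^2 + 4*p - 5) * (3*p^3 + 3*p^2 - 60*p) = 3*p^5 + 15*p^4 - 63*p^3 - 255*p^2 + 300*p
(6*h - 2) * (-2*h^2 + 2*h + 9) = -12*h^3 + 16*h^2 + 50*h - 18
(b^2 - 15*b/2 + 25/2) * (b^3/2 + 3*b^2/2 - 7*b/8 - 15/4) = b^5/2 - 9*b^4/4 - 47*b^3/8 + 345*b^2/16 + 275*b/16 - 375/8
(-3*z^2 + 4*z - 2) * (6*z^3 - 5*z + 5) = -18*z^5 + 24*z^4 + 3*z^3 - 35*z^2 + 30*z - 10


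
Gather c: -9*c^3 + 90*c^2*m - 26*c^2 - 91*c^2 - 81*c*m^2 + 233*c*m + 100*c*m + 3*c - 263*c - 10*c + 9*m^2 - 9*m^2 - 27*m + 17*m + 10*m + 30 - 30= -9*c^3 + c^2*(90*m - 117) + c*(-81*m^2 + 333*m - 270)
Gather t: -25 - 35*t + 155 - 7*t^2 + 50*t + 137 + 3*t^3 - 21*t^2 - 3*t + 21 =3*t^3 - 28*t^2 + 12*t + 288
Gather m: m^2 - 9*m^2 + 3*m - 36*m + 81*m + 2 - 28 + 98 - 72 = -8*m^2 + 48*m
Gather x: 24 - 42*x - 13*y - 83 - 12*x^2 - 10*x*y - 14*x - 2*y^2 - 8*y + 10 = -12*x^2 + x*(-10*y - 56) - 2*y^2 - 21*y - 49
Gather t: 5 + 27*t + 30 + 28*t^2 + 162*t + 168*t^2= 196*t^2 + 189*t + 35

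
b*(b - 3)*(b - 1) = b^3 - 4*b^2 + 3*b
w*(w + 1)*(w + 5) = w^3 + 6*w^2 + 5*w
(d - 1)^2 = d^2 - 2*d + 1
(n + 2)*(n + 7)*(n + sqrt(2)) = n^3 + sqrt(2)*n^2 + 9*n^2 + 9*sqrt(2)*n + 14*n + 14*sqrt(2)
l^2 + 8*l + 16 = (l + 4)^2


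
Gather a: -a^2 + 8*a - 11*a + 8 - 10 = -a^2 - 3*a - 2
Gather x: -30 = -30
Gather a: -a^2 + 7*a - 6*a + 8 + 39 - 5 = -a^2 + a + 42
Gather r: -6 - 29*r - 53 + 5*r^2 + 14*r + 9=5*r^2 - 15*r - 50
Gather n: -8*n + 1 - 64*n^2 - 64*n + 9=-64*n^2 - 72*n + 10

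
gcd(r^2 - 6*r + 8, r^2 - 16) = r - 4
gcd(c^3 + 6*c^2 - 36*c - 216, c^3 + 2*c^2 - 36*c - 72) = c^2 - 36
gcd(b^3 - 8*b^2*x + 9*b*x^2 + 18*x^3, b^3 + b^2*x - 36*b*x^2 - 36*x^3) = -b^2 + 5*b*x + 6*x^2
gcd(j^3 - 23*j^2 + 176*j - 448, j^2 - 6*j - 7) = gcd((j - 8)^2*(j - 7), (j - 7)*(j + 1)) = j - 7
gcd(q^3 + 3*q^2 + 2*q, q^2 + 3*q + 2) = q^2 + 3*q + 2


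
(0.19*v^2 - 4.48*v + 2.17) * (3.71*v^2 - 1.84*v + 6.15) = 0.7049*v^4 - 16.9704*v^3 + 17.4624*v^2 - 31.5448*v + 13.3455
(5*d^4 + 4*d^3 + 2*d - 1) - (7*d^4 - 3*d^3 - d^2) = -2*d^4 + 7*d^3 + d^2 + 2*d - 1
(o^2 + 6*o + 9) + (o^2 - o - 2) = 2*o^2 + 5*o + 7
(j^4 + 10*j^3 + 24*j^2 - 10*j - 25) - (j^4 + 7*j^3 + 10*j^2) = 3*j^3 + 14*j^2 - 10*j - 25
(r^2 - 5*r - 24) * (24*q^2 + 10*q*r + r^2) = 24*q^2*r^2 - 120*q^2*r - 576*q^2 + 10*q*r^3 - 50*q*r^2 - 240*q*r + r^4 - 5*r^3 - 24*r^2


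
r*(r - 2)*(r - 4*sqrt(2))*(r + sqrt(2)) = r^4 - 3*sqrt(2)*r^3 - 2*r^3 - 8*r^2 + 6*sqrt(2)*r^2 + 16*r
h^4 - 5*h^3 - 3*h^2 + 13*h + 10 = (h - 5)*(h - 2)*(h + 1)^2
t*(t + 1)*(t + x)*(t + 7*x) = t^4 + 8*t^3*x + t^3 + 7*t^2*x^2 + 8*t^2*x + 7*t*x^2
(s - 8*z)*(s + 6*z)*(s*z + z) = s^3*z - 2*s^2*z^2 + s^2*z - 48*s*z^3 - 2*s*z^2 - 48*z^3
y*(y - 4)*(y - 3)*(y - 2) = y^4 - 9*y^3 + 26*y^2 - 24*y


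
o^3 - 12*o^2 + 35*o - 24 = (o - 8)*(o - 3)*(o - 1)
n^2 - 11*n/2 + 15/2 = (n - 3)*(n - 5/2)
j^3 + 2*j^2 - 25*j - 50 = (j - 5)*(j + 2)*(j + 5)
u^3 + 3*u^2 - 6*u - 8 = (u - 2)*(u + 1)*(u + 4)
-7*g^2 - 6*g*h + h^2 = (-7*g + h)*(g + h)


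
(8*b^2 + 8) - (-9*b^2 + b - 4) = 17*b^2 - b + 12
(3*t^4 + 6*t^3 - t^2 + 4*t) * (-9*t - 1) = -27*t^5 - 57*t^4 + 3*t^3 - 35*t^2 - 4*t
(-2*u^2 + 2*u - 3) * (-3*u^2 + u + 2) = 6*u^4 - 8*u^3 + 7*u^2 + u - 6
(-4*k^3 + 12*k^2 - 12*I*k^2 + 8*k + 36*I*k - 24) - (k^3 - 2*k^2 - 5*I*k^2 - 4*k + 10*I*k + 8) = -5*k^3 + 14*k^2 - 7*I*k^2 + 12*k + 26*I*k - 32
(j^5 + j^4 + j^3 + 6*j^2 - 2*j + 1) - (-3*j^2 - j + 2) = j^5 + j^4 + j^3 + 9*j^2 - j - 1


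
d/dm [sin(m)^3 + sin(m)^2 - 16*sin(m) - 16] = (3*sin(m)^2 + 2*sin(m) - 16)*cos(m)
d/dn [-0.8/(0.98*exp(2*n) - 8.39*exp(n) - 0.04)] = (1.568*exp(n) - 6.712)*exp(n)/(-0.98*exp(2*n) + 8.39*exp(n) + 0.04)^2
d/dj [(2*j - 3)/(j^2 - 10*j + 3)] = 2*(-j^2 + 3*j - 12)/(j^4 - 20*j^3 + 106*j^2 - 60*j + 9)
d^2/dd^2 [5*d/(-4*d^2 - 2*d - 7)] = 20*(-2*d*(4*d + 1)^2 + (6*d + 1)*(4*d^2 + 2*d + 7))/(4*d^2 + 2*d + 7)^3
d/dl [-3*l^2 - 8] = -6*l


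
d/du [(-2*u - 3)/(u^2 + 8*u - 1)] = 2*(u^2 + 3*u + 13)/(u^4 + 16*u^3 + 62*u^2 - 16*u + 1)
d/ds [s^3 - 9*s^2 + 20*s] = 3*s^2 - 18*s + 20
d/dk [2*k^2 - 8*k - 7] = 4*k - 8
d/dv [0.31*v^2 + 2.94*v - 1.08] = 0.62*v + 2.94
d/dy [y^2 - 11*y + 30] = 2*y - 11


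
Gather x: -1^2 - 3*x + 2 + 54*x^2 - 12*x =54*x^2 - 15*x + 1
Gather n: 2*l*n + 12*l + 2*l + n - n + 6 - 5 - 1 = 2*l*n + 14*l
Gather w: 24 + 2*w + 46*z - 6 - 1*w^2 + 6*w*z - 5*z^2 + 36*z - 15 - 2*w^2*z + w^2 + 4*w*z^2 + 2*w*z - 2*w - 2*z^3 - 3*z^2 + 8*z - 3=-2*w^2*z + w*(4*z^2 + 8*z) - 2*z^3 - 8*z^2 + 90*z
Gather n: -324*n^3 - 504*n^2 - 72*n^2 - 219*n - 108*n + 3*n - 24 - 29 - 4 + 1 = -324*n^3 - 576*n^2 - 324*n - 56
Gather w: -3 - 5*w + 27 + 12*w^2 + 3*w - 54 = 12*w^2 - 2*w - 30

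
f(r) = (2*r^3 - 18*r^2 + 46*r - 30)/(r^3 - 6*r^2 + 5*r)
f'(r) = (-3*r^2 + 12*r - 5)*(2*r^3 - 18*r^2 + 46*r - 30)/(r^3 - 6*r^2 + 5*r)^2 + (6*r^2 - 36*r + 46)/(r^3 - 6*r^2 + 5*r) = 6/r^2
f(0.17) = -33.29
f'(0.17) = 207.61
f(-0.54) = 13.11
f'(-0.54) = 20.58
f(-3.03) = 3.98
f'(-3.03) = 0.65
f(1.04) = -3.77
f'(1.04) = 5.55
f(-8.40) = 2.71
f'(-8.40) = 0.09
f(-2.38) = 4.52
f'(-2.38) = 1.06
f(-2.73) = 4.20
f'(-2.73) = 0.81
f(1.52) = -1.95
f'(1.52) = 2.60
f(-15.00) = 2.40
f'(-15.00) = 0.03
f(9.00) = 1.33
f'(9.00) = 0.07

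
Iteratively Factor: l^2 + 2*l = (l)*(l + 2)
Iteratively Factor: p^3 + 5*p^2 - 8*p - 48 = (p - 3)*(p^2 + 8*p + 16) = (p - 3)*(p + 4)*(p + 4)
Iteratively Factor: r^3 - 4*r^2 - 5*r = (r)*(r^2 - 4*r - 5) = r*(r + 1)*(r - 5)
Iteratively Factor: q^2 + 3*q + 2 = (q + 1)*(q + 2)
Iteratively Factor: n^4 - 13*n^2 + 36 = (n + 2)*(n^3 - 2*n^2 - 9*n + 18) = (n - 2)*(n + 2)*(n^2 - 9) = (n - 3)*(n - 2)*(n + 2)*(n + 3)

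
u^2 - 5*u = u*(u - 5)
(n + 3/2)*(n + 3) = n^2 + 9*n/2 + 9/2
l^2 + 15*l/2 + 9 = (l + 3/2)*(l + 6)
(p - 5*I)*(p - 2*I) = p^2 - 7*I*p - 10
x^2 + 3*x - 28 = (x - 4)*(x + 7)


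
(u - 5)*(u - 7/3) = u^2 - 22*u/3 + 35/3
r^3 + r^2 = r^2*(r + 1)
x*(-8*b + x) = -8*b*x + x^2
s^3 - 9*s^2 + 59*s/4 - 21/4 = (s - 7)*(s - 3/2)*(s - 1/2)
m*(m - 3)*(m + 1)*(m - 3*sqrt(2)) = m^4 - 3*sqrt(2)*m^3 - 2*m^3 - 3*m^2 + 6*sqrt(2)*m^2 + 9*sqrt(2)*m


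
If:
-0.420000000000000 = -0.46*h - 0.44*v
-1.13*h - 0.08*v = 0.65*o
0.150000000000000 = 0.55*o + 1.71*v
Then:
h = 0.53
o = -0.97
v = 0.40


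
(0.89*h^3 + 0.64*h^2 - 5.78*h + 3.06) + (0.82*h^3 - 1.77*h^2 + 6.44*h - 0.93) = 1.71*h^3 - 1.13*h^2 + 0.66*h + 2.13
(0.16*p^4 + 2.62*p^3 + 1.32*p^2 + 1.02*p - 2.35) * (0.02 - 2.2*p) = -0.352*p^5 - 5.7608*p^4 - 2.8516*p^3 - 2.2176*p^2 + 5.1904*p - 0.047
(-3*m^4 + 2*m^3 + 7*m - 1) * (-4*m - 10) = 12*m^5 + 22*m^4 - 20*m^3 - 28*m^2 - 66*m + 10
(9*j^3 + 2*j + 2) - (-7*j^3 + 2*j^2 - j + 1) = 16*j^3 - 2*j^2 + 3*j + 1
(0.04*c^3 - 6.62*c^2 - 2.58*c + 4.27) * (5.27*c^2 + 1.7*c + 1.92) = 0.2108*c^5 - 34.8194*c^4 - 24.7738*c^3 + 5.4065*c^2 + 2.3054*c + 8.1984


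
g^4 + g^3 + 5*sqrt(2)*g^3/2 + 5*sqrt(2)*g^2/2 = g^2*(g + 1)*(g + 5*sqrt(2)/2)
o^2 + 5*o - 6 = (o - 1)*(o + 6)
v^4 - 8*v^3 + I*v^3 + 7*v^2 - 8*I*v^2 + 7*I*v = v*(v - 7)*(v - 1)*(v + I)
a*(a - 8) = a^2 - 8*a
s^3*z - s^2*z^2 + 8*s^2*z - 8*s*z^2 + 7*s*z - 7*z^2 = (s + 7)*(s - z)*(s*z + z)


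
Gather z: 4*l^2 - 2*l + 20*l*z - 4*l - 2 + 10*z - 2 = 4*l^2 - 6*l + z*(20*l + 10) - 4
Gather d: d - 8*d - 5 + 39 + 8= 42 - 7*d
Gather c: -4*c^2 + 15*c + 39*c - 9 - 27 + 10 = -4*c^2 + 54*c - 26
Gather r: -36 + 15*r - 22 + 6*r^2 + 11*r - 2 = 6*r^2 + 26*r - 60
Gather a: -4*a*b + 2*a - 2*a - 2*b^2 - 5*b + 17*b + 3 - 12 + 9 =-4*a*b - 2*b^2 + 12*b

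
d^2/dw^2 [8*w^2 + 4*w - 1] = 16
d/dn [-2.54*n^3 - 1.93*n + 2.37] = -7.62*n^2 - 1.93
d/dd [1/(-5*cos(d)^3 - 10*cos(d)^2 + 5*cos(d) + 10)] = (-3*cos(d)^2 - 4*cos(d) + 1)/(5*(cos(d) + 2)^2*sin(d)^3)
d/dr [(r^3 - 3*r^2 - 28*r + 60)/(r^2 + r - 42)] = (r^2 + 14*r + 31)/(r^2 + 14*r + 49)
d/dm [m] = 1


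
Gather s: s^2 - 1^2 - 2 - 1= s^2 - 4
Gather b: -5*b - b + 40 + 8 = 48 - 6*b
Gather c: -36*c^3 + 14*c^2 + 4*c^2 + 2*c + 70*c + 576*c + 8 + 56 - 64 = -36*c^3 + 18*c^2 + 648*c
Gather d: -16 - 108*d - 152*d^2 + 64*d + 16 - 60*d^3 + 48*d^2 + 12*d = -60*d^3 - 104*d^2 - 32*d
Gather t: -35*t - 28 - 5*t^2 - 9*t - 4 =-5*t^2 - 44*t - 32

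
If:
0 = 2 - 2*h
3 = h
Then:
No Solution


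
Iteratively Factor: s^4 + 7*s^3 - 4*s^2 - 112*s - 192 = (s + 3)*(s^3 + 4*s^2 - 16*s - 64) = (s + 3)*(s + 4)*(s^2 - 16) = (s + 3)*(s + 4)^2*(s - 4)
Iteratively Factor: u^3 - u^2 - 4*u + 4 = (u + 2)*(u^2 - 3*u + 2) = (u - 2)*(u + 2)*(u - 1)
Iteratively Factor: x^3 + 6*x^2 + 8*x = (x + 4)*(x^2 + 2*x) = x*(x + 4)*(x + 2)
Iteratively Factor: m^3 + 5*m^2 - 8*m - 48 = (m - 3)*(m^2 + 8*m + 16) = (m - 3)*(m + 4)*(m + 4)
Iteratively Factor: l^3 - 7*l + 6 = (l + 3)*(l^2 - 3*l + 2) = (l - 1)*(l + 3)*(l - 2)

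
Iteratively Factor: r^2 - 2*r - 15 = (r + 3)*(r - 5)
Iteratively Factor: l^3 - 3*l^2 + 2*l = (l)*(l^2 - 3*l + 2) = l*(l - 2)*(l - 1)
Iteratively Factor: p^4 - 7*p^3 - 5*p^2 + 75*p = (p + 3)*(p^3 - 10*p^2 + 25*p) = (p - 5)*(p + 3)*(p^2 - 5*p) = (p - 5)^2*(p + 3)*(p)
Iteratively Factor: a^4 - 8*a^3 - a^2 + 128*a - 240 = (a - 5)*(a^3 - 3*a^2 - 16*a + 48) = (a - 5)*(a - 3)*(a^2 - 16) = (a - 5)*(a - 3)*(a + 4)*(a - 4)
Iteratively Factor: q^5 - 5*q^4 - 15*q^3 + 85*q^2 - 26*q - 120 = (q + 1)*(q^4 - 6*q^3 - 9*q^2 + 94*q - 120) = (q - 3)*(q + 1)*(q^3 - 3*q^2 - 18*q + 40) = (q - 3)*(q + 1)*(q + 4)*(q^2 - 7*q + 10) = (q - 5)*(q - 3)*(q + 1)*(q + 4)*(q - 2)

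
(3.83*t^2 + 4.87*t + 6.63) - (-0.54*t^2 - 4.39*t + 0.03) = 4.37*t^2 + 9.26*t + 6.6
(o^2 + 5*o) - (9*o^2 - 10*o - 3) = -8*o^2 + 15*o + 3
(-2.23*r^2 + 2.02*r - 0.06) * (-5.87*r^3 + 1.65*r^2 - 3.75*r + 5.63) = 13.0901*r^5 - 15.5369*r^4 + 12.0477*r^3 - 20.2289*r^2 + 11.5976*r - 0.3378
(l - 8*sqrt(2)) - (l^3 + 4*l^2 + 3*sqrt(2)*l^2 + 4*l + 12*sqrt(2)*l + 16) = -l^3 - 3*sqrt(2)*l^2 - 4*l^2 - 12*sqrt(2)*l - 3*l - 16 - 8*sqrt(2)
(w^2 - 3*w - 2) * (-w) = -w^3 + 3*w^2 + 2*w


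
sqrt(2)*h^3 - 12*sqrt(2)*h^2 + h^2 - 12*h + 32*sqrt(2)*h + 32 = (h - 8)*(h - 4)*(sqrt(2)*h + 1)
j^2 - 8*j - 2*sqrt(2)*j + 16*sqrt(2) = (j - 8)*(j - 2*sqrt(2))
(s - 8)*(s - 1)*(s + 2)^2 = s^4 - 5*s^3 - 24*s^2 - 4*s + 32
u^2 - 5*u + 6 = (u - 3)*(u - 2)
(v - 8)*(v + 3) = v^2 - 5*v - 24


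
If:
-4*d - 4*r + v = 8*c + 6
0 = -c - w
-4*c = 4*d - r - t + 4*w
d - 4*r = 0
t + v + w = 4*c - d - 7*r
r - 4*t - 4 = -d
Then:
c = -146/165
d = -16/55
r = -4/55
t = -12/11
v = -38/15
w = 146/165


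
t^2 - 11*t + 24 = (t - 8)*(t - 3)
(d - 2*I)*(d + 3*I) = d^2 + I*d + 6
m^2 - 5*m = m*(m - 5)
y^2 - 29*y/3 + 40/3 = (y - 8)*(y - 5/3)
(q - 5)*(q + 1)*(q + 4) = q^3 - 21*q - 20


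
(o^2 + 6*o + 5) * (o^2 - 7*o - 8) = o^4 - o^3 - 45*o^2 - 83*o - 40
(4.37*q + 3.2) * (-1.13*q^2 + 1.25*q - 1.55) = -4.9381*q^3 + 1.8465*q^2 - 2.7735*q - 4.96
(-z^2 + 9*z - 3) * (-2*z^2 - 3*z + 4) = 2*z^4 - 15*z^3 - 25*z^2 + 45*z - 12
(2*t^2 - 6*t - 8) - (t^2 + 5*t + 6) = t^2 - 11*t - 14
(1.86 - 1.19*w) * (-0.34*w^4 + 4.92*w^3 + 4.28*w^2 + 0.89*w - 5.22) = 0.4046*w^5 - 6.4872*w^4 + 4.058*w^3 + 6.9017*w^2 + 7.8672*w - 9.7092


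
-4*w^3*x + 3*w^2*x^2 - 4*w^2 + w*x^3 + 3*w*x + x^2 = (-w + x)*(4*w + x)*(w*x + 1)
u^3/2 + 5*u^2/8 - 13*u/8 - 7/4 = (u/2 + 1/2)*(u - 7/4)*(u + 2)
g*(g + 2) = g^2 + 2*g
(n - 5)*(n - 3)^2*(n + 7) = n^4 - 4*n^3 - 38*n^2 + 228*n - 315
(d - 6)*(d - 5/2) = d^2 - 17*d/2 + 15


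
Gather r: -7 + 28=21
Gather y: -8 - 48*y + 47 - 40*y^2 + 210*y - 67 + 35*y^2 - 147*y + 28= -5*y^2 + 15*y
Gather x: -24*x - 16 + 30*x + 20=6*x + 4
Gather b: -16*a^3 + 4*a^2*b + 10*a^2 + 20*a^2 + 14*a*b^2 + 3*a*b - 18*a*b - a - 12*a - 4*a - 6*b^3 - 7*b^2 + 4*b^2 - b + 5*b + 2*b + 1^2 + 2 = -16*a^3 + 30*a^2 - 17*a - 6*b^3 + b^2*(14*a - 3) + b*(4*a^2 - 15*a + 6) + 3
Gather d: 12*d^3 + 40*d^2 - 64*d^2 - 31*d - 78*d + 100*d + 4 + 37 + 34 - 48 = 12*d^3 - 24*d^2 - 9*d + 27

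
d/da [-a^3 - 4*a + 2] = -3*a^2 - 4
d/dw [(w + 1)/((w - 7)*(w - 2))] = (-w^2 - 2*w + 23)/(w^4 - 18*w^3 + 109*w^2 - 252*w + 196)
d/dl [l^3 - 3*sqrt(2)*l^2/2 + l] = 3*l^2 - 3*sqrt(2)*l + 1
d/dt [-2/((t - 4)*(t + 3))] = 2*(2*t - 1)/((t - 4)^2*(t + 3)^2)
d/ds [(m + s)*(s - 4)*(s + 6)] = 2*m*s + 2*m + 3*s^2 + 4*s - 24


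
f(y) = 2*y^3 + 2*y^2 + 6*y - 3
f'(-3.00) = 48.00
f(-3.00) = -57.00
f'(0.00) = 6.00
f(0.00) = -3.00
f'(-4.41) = 105.05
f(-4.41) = -162.10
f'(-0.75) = 6.38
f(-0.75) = -7.22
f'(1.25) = 20.38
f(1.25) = 11.53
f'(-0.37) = 5.34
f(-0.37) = -5.05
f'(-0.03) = 5.89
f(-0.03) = -3.18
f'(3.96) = 115.93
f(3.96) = 176.32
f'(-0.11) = 5.63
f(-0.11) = -3.64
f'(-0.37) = 5.34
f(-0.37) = -5.05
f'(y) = 6*y^2 + 4*y + 6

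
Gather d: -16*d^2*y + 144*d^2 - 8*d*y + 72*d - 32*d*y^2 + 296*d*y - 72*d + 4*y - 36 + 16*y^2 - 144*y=d^2*(144 - 16*y) + d*(-32*y^2 + 288*y) + 16*y^2 - 140*y - 36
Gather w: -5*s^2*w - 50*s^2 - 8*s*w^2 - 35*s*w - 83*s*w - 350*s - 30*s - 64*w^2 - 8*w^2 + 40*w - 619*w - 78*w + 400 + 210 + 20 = -50*s^2 - 380*s + w^2*(-8*s - 72) + w*(-5*s^2 - 118*s - 657) + 630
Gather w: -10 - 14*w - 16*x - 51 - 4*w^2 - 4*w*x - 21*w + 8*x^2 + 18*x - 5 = -4*w^2 + w*(-4*x - 35) + 8*x^2 + 2*x - 66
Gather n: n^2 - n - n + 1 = n^2 - 2*n + 1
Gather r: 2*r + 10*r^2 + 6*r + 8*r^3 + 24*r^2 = 8*r^3 + 34*r^2 + 8*r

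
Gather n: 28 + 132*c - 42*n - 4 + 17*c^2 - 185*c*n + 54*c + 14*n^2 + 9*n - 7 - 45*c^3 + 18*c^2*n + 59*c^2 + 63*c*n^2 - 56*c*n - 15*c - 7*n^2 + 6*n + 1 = -45*c^3 + 76*c^2 + 171*c + n^2*(63*c + 7) + n*(18*c^2 - 241*c - 27) + 18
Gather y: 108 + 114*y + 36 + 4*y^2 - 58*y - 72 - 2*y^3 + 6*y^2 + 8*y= -2*y^3 + 10*y^2 + 64*y + 72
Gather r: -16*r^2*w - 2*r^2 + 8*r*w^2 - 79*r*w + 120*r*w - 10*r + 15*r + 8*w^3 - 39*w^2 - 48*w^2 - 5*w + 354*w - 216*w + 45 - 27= r^2*(-16*w - 2) + r*(8*w^2 + 41*w + 5) + 8*w^3 - 87*w^2 + 133*w + 18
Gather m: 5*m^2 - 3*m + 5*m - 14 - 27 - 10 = 5*m^2 + 2*m - 51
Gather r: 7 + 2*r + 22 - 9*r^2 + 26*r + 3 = -9*r^2 + 28*r + 32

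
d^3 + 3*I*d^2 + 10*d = d*(d - 2*I)*(d + 5*I)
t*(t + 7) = t^2 + 7*t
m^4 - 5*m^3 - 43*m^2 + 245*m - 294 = (m - 7)*(m - 3)*(m - 2)*(m + 7)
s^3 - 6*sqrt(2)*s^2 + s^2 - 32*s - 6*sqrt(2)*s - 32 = (s + 1)*(s - 8*sqrt(2))*(s + 2*sqrt(2))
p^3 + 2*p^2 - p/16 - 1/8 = (p - 1/4)*(p + 1/4)*(p + 2)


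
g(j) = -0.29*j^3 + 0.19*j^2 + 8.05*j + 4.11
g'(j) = -0.87*j^2 + 0.38*j + 8.05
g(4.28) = 19.31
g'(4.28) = -6.26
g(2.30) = 20.10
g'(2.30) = 4.32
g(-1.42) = -6.11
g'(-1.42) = 5.76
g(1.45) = 15.30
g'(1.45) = 6.77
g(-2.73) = -10.55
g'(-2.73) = 0.53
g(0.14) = 5.24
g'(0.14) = 8.09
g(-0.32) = 1.56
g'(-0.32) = 7.84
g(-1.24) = -5.03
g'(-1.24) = 6.24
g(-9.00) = 158.46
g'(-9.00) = -65.84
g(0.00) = 4.11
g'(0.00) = 8.05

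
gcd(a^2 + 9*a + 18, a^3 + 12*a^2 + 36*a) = a + 6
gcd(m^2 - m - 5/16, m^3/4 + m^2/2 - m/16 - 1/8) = 1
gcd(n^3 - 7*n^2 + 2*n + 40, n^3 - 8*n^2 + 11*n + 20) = n^2 - 9*n + 20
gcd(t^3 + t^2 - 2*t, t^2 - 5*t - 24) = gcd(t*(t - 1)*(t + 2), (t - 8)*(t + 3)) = 1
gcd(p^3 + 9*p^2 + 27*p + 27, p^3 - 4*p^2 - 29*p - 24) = p + 3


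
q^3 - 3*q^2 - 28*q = q*(q - 7)*(q + 4)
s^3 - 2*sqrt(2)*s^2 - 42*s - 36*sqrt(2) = (s - 6*sqrt(2))*(s + sqrt(2))*(s + 3*sqrt(2))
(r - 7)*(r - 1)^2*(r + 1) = r^4 - 8*r^3 + 6*r^2 + 8*r - 7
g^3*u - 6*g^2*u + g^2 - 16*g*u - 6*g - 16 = (g - 8)*(g + 2)*(g*u + 1)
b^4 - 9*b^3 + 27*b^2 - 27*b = b*(b - 3)^3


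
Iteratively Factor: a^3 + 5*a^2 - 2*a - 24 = (a - 2)*(a^2 + 7*a + 12) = (a - 2)*(a + 4)*(a + 3)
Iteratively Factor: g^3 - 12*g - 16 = (g + 2)*(g^2 - 2*g - 8) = (g - 4)*(g + 2)*(g + 2)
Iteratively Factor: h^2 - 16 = (h - 4)*(h + 4)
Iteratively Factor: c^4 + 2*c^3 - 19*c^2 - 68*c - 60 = (c - 5)*(c^3 + 7*c^2 + 16*c + 12) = (c - 5)*(c + 2)*(c^2 + 5*c + 6) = (c - 5)*(c + 2)^2*(c + 3)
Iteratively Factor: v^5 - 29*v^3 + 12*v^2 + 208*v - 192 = (v - 3)*(v^4 + 3*v^3 - 20*v^2 - 48*v + 64) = (v - 3)*(v - 1)*(v^3 + 4*v^2 - 16*v - 64) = (v - 4)*(v - 3)*(v - 1)*(v^2 + 8*v + 16) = (v - 4)*(v - 3)*(v - 1)*(v + 4)*(v + 4)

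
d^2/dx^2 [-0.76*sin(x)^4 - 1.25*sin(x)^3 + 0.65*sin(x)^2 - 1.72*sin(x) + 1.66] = 12.16*sin(x)^4 + 11.25*sin(x)^3 - 11.72*sin(x)^2 - 5.78*sin(x) + 1.3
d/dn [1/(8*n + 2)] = -2/(4*n + 1)^2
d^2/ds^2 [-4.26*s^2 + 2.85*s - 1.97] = -8.52000000000000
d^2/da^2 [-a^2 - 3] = -2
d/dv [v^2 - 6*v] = 2*v - 6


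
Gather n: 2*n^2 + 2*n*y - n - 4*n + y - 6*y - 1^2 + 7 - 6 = 2*n^2 + n*(2*y - 5) - 5*y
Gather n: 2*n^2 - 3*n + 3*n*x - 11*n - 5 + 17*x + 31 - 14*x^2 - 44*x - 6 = 2*n^2 + n*(3*x - 14) - 14*x^2 - 27*x + 20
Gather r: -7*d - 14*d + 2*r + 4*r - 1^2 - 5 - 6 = -21*d + 6*r - 12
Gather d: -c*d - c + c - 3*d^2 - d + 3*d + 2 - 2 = -3*d^2 + d*(2 - c)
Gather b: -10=-10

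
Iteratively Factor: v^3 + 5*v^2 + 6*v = (v)*(v^2 + 5*v + 6) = v*(v + 2)*(v + 3)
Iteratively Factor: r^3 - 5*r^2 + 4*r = (r - 1)*(r^2 - 4*r) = (r - 4)*(r - 1)*(r)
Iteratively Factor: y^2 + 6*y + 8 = (y + 4)*(y + 2)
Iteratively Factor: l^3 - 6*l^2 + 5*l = (l - 5)*(l^2 - l) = (l - 5)*(l - 1)*(l)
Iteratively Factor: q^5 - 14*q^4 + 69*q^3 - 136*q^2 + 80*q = (q - 4)*(q^4 - 10*q^3 + 29*q^2 - 20*q) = (q - 4)^2*(q^3 - 6*q^2 + 5*q) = (q - 5)*(q - 4)^2*(q^2 - q) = (q - 5)*(q - 4)^2*(q - 1)*(q)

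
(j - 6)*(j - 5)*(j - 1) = j^3 - 12*j^2 + 41*j - 30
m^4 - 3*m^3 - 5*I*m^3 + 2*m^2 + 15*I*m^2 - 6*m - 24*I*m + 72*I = (m - 3)*(m - 4*I)*(m - 3*I)*(m + 2*I)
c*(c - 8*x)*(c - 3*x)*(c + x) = c^4 - 10*c^3*x + 13*c^2*x^2 + 24*c*x^3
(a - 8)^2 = a^2 - 16*a + 64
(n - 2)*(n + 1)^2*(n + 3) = n^4 + 3*n^3 - 3*n^2 - 11*n - 6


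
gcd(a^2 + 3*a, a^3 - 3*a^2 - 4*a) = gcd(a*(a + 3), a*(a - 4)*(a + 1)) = a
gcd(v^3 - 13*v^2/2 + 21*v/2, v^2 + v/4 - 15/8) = 1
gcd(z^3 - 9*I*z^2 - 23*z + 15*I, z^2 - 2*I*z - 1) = z - I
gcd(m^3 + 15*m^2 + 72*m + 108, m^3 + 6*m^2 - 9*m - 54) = m^2 + 9*m + 18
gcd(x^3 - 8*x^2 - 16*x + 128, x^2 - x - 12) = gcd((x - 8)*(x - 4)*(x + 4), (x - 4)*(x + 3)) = x - 4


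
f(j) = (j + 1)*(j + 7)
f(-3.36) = -8.59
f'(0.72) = 9.44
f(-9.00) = 16.00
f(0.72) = 13.28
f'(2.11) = 12.22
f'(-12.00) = -16.00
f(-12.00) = 55.00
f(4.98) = 71.64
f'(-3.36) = 1.28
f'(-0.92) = 6.16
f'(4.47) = 16.94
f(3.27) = 43.85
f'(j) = 2*j + 8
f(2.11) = 28.33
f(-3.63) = -8.86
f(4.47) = 62.74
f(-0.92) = 0.49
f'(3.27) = 14.54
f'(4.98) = 17.96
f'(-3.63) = 0.74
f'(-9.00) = -10.00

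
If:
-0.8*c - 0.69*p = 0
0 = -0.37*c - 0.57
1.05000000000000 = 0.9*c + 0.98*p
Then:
No Solution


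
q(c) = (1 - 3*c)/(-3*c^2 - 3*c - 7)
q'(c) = (1 - 3*c)*(6*c + 3)/(-3*c^2 - 3*c - 7)^2 - 3/(-3*c^2 - 3*c - 7) = 3*(-3*c^2 + 2*c + 8)/(9*c^4 + 18*c^3 + 51*c^2 + 42*c + 49)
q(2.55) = 0.19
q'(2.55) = -0.02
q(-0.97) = -0.57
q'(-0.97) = 0.20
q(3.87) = 0.17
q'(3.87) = -0.02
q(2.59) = 0.19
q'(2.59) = -0.02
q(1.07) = 0.16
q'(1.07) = 0.11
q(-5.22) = -0.23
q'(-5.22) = -0.05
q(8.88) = 0.09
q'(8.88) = -0.01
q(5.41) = 0.14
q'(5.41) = -0.02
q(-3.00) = -0.40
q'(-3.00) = -0.12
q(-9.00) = -0.13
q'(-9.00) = -0.02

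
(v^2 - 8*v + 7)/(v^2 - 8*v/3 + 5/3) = 3*(v - 7)/(3*v - 5)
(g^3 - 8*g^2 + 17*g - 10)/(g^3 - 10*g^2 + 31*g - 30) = (g - 1)/(g - 3)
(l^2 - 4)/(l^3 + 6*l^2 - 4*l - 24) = 1/(l + 6)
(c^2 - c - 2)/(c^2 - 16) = (c^2 - c - 2)/(c^2 - 16)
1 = 1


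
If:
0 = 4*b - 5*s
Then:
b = 5*s/4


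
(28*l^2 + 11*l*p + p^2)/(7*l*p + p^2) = (4*l + p)/p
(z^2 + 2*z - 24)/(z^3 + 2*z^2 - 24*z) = 1/z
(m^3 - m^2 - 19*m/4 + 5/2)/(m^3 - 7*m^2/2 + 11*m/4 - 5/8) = 2*(m + 2)/(2*m - 1)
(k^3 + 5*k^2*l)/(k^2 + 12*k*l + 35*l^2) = k^2/(k + 7*l)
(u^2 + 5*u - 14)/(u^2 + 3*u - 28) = (u - 2)/(u - 4)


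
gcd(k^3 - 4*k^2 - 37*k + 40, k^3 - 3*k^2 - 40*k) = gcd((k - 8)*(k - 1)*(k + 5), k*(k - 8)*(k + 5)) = k^2 - 3*k - 40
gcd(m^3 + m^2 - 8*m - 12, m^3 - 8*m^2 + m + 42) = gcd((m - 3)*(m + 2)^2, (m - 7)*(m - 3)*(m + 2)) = m^2 - m - 6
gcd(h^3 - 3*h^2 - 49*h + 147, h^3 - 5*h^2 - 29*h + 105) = h^2 - 10*h + 21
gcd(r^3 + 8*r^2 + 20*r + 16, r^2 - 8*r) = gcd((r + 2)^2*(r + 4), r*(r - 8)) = 1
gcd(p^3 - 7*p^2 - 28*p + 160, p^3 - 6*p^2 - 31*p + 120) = p^2 - 3*p - 40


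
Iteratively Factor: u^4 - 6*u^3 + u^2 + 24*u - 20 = (u - 1)*(u^3 - 5*u^2 - 4*u + 20) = (u - 1)*(u + 2)*(u^2 - 7*u + 10) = (u - 2)*(u - 1)*(u + 2)*(u - 5)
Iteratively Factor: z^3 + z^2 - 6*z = (z - 2)*(z^2 + 3*z) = (z - 2)*(z + 3)*(z)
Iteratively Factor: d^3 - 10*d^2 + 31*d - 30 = (d - 5)*(d^2 - 5*d + 6) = (d - 5)*(d - 3)*(d - 2)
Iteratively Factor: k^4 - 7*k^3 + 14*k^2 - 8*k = (k - 1)*(k^3 - 6*k^2 + 8*k) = (k - 4)*(k - 1)*(k^2 - 2*k) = k*(k - 4)*(k - 1)*(k - 2)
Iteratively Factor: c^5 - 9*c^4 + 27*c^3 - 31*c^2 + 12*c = (c - 1)*(c^4 - 8*c^3 + 19*c^2 - 12*c) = (c - 4)*(c - 1)*(c^3 - 4*c^2 + 3*c) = (c - 4)*(c - 1)^2*(c^2 - 3*c) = c*(c - 4)*(c - 1)^2*(c - 3)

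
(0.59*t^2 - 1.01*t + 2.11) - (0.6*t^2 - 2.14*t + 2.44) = -0.01*t^2 + 1.13*t - 0.33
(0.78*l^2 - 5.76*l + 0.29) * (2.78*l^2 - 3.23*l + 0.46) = 2.1684*l^4 - 18.5322*l^3 + 19.7698*l^2 - 3.5863*l + 0.1334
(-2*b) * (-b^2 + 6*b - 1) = 2*b^3 - 12*b^2 + 2*b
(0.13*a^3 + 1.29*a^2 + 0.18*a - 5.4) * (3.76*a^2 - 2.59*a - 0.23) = 0.4888*a^5 + 4.5137*a^4 - 2.6942*a^3 - 21.0669*a^2 + 13.9446*a + 1.242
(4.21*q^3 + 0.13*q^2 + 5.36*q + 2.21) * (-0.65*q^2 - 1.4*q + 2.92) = -2.7365*q^5 - 5.9785*q^4 + 8.6272*q^3 - 8.5609*q^2 + 12.5572*q + 6.4532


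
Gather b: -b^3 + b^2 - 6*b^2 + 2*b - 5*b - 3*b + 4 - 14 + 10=-b^3 - 5*b^2 - 6*b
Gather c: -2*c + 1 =1 - 2*c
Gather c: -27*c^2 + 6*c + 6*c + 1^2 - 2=-27*c^2 + 12*c - 1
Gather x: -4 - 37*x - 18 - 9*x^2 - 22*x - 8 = -9*x^2 - 59*x - 30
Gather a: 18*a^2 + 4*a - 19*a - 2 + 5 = 18*a^2 - 15*a + 3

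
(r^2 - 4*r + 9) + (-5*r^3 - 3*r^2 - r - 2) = -5*r^3 - 2*r^2 - 5*r + 7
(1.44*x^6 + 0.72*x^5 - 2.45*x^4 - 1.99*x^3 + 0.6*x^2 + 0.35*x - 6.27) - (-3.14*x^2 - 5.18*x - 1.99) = 1.44*x^6 + 0.72*x^5 - 2.45*x^4 - 1.99*x^3 + 3.74*x^2 + 5.53*x - 4.28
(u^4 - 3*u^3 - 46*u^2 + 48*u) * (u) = u^5 - 3*u^4 - 46*u^3 + 48*u^2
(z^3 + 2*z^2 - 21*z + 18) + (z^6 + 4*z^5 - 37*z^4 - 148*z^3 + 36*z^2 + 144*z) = z^6 + 4*z^5 - 37*z^4 - 147*z^3 + 38*z^2 + 123*z + 18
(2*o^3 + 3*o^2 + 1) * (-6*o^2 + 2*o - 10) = -12*o^5 - 14*o^4 - 14*o^3 - 36*o^2 + 2*o - 10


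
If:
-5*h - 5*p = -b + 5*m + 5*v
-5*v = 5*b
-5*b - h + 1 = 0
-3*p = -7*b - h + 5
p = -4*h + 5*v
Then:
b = 8/43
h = 3/43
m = 293/215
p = -52/43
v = -8/43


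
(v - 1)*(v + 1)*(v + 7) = v^3 + 7*v^2 - v - 7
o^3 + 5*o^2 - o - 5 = (o - 1)*(o + 1)*(o + 5)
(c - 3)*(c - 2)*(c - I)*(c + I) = c^4 - 5*c^3 + 7*c^2 - 5*c + 6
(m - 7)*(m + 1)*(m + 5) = m^3 - m^2 - 37*m - 35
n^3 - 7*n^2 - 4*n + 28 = (n - 7)*(n - 2)*(n + 2)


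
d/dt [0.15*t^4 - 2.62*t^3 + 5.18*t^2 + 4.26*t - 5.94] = 0.6*t^3 - 7.86*t^2 + 10.36*t + 4.26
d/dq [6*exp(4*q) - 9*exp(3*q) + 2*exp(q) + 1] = (24*exp(3*q) - 27*exp(2*q) + 2)*exp(q)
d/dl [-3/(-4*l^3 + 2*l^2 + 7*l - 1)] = 3*(-12*l^2 + 4*l + 7)/(4*l^3 - 2*l^2 - 7*l + 1)^2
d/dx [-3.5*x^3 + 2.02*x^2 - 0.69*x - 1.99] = -10.5*x^2 + 4.04*x - 0.69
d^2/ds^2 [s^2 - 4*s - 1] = 2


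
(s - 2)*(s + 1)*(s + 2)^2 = s^4 + 3*s^3 - 2*s^2 - 12*s - 8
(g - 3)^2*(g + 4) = g^3 - 2*g^2 - 15*g + 36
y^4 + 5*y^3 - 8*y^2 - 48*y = y*(y - 3)*(y + 4)^2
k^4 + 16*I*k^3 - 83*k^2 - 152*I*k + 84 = (k + I)*(k + 2*I)*(k + 6*I)*(k + 7*I)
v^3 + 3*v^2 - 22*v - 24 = (v - 4)*(v + 1)*(v + 6)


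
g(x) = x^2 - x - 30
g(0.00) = -30.00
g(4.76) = -12.10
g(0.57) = -30.25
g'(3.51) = 6.02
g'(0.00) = -1.00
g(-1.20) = -27.36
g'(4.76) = 8.52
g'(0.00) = -1.00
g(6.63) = 7.33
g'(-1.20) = -3.40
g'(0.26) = -0.48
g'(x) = 2*x - 1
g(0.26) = -30.19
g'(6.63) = 12.26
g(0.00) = -30.00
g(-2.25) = -22.69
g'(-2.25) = -5.50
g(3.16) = -23.17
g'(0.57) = 0.14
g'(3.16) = 5.32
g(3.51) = -21.19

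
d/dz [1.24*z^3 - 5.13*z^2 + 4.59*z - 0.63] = 3.72*z^2 - 10.26*z + 4.59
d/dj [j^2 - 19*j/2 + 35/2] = 2*j - 19/2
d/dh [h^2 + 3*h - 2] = 2*h + 3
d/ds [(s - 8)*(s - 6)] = 2*s - 14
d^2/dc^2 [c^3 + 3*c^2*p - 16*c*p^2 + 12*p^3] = 6*c + 6*p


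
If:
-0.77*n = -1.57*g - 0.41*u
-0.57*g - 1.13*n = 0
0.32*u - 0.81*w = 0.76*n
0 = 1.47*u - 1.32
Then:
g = -0.19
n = 0.09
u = 0.90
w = 0.27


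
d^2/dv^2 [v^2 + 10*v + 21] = 2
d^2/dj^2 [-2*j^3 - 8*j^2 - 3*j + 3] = -12*j - 16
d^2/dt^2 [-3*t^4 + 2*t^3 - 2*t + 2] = 12*t*(1 - 3*t)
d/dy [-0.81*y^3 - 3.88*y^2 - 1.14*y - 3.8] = -2.43*y^2 - 7.76*y - 1.14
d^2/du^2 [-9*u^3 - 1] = -54*u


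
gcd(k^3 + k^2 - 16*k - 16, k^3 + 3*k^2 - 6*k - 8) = k^2 + 5*k + 4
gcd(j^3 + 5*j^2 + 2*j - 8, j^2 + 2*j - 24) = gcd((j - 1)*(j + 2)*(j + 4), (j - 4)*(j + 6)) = 1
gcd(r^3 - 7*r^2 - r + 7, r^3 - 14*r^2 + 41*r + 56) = r^2 - 6*r - 7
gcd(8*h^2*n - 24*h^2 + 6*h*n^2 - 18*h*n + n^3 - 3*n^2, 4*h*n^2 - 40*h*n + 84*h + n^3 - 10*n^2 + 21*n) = 4*h*n - 12*h + n^2 - 3*n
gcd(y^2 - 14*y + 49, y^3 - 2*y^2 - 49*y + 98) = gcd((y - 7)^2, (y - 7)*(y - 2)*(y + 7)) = y - 7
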